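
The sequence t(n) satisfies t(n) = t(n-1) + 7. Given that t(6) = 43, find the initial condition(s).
t(6) = t(0) + 6·7, so t(0) = 43 - 42 = 1.

t(0) = 1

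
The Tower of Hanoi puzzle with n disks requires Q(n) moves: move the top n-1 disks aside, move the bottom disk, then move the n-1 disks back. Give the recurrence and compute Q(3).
Moving n disks = move the top n-1 disks aside (Q(n-1) moves) + move the largest disk (1 move) + move the n-1 disks back on top (Q(n-1) moves), so Q(n) = 2Q(n-1) + 1, with Q(1) = 1 (a single disk takes one move).
First terms: 1, 3, 7, … — each is one less than a power of 2. Indeed Q(n) + 1 = 2(Q(n-1) + 1) with Q(1) + 1 = 2, so Q(n) + 1 = 2ⁿ and Q(n) = 2ⁿ - 1.
Hence Q(3) = 2^3 - 1 = 8 - 1 = 7.

Q(n) = 2Q(n-1) + 1, Q(1) = 1; Q(3) = 7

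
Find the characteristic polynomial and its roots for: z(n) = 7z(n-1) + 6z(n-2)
Substitute z(n) = rⁿ and divide through by rⁿ⁻²: r² - 7r - 6 = 0
Discriminant: 7² + 4·6 = 73, not a perfect square, so by the quadratic formula r = (7 ± √73)/2.
General solution: z(n) = A·r₁ⁿ + B·r₂ⁿ where r₁,r₂ = (7 ± √73)/2

Characteristic: r² - 7r - 6 = 0, Roots: r = (7 ± √73)/2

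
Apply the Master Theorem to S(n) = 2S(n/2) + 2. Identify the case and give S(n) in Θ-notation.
Master Theorem template: S(n) = a·S(n/b) + f(n).
Here: a=2, b=2, f(n)=2
Compute log_b(a) = log_2(2) = 1.
f(n) = 2 = O(n^(1-ε)) with ε = 1. Case 1: S(n) = Θ(n^log_b(a)) = Θ(n).

Case 1: S(n) = Θ(n)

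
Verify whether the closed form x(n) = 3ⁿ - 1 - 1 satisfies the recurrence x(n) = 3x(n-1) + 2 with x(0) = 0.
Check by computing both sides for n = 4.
From the recurrence with x(0) = 0:
  x(0) = 0, x(1) = 2, x(2) = 8, x(3) = 26, x(4) = 80
  so the recurrence gives x(4) = 80.
From the proposed closed form x(n) = 3ⁿ - 1 - 1:
  x(4) = 79.
The recurrence gives 80 but the closed form gives 79, so the closed form does not satisfy the recurrence.

No, the closed form is incorrect.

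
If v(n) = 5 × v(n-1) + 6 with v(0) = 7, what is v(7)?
Computing step by step:
v(0) = 7
v(1) = 5 × 7 + 6 = 41
v(2) = 5 × 41 + 6 = 211
v(3) = 5 × 211 + 6 = 1061
v(4) = 5 × 1061 + 6 = 5311
v(5) = 5 × 5311 + 6 = 26561
v(6) = 5 × 26561 + 6 = 132811
v(7) = 5 × 132811 + 6 = 664061

664061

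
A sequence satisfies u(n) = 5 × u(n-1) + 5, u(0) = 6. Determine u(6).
Computing step by step:
u(0) = 6
u(1) = 5 × 6 + 5 = 35
u(2) = 5 × 35 + 5 = 180
u(3) = 5 × 180 + 5 = 905
u(4) = 5 × 905 + 5 = 4530
u(5) = 5 × 4530 + 5 = 22655
u(6) = 5 × 22655 + 5 = 113280

113280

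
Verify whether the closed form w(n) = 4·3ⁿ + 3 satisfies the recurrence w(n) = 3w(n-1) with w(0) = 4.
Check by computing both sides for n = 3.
From the recurrence with w(0) = 4:
  w(0) = 4, w(1) = 12, w(2) = 36, w(3) = 108
  so the recurrence gives w(3) = 108.
From the proposed closed form w(n) = 4·3ⁿ + 3:
  w(3) = 111.
The recurrence gives 108 but the closed form gives 111, so the closed form does not satisfy the recurrence.

No, the closed form is incorrect.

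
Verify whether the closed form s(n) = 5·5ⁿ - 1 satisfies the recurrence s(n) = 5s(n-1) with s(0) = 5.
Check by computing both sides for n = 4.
From the recurrence with s(0) = 5:
  s(0) = 5, s(1) = 25, s(2) = 125, s(3) = 625, s(4) = 3125
  so the recurrence gives s(4) = 3125.
From the proposed closed form s(n) = 5·5ⁿ - 1:
  s(4) = 3124.
The recurrence gives 3125 but the closed form gives 3124, so the closed form does not satisfy the recurrence.

No, the closed form is incorrect.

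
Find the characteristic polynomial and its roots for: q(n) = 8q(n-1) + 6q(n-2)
Substitute q(n) = rⁿ and divide through by rⁿ⁻²: r² - 8r - 6 = 0
Discriminant: 8² + 4·6 = 88, not a perfect square, so by the quadratic formula r = (8 ± √88)/2.
General solution: q(n) = A·r₁ⁿ + B·r₂ⁿ where r₁,r₂ = (8 ± √88)/2

Characteristic: r² - 8r - 6 = 0, Roots: r = (8 ± √88)/2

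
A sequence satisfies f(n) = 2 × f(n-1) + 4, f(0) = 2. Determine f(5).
Computing step by step:
f(0) = 2
f(1) = 2 × 2 + 4 = 8
f(2) = 2 × 8 + 4 = 20
f(3) = 2 × 20 + 4 = 44
f(4) = 2 × 44 + 4 = 92
f(5) = 2 × 92 + 4 = 188

188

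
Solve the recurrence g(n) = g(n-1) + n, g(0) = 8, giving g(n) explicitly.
Recurrence: g(n) = g(n-1) + n, initial: g(0) = 8.
Telescoping: g(n) = g(0) + Σᵢ₌₁ⁿ i = 8 + n(n+1)/2.

g(n) = n(n+1)/2 + 8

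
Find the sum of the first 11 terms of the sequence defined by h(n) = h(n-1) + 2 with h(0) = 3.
Computing the sequence terms: 3, 5, 7, 9, 11, 13, 15, 17, 19, 21, 23
Adding these values together:

143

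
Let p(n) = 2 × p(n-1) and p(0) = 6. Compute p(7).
Computing step by step:
p(0) = 6
p(1) = 2 × 6 = 12
p(2) = 2 × 12 = 24
p(3) = 2 × 24 = 48
p(4) = 2 × 48 = 96
p(5) = 2 × 96 = 192
p(6) = 2 × 192 = 384
p(7) = 2 × 384 = 768

768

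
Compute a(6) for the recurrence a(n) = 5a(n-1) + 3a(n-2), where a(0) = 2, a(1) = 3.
Computing the sequence terms:
2, 3, 21, 114, 633, 3507, 19434

19434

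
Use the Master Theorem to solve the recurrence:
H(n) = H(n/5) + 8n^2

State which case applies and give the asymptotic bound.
Master Theorem template: H(n) = a·H(n/b) + f(n).
Here: a=1, b=5, f(n)=8n^2
Compute log_b(a) = log_5(1) = 0.
f(n) = 8n^2 = Ω(n^(0+ε)) with ε = 2, and the regularity condition holds (a·f(n/b) = (a/b^2)·f(n) with a/b^2 = 5^-2 < 1). Case 3: H(n) = Θ(f(n)) = Θ(n^2).

Case 3: H(n) = Θ(n^2)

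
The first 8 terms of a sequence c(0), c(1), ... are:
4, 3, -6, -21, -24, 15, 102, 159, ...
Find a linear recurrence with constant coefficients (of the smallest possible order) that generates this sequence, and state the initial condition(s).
Look for the lowest-order linear relation among consecutive terms.
Observation: c(n) - 2·c(n-1) - (-3)·c(n-2) = 0 holds for the shown terms, and no order-1 relation c(n) = α·c(n-1) + β fits.
Check at n=3: 2·-6 + (-3)·3 = -21. ✓

c(n) = 2c(n-1) - 3c(n-2), c(0) = 4, c(1) = 3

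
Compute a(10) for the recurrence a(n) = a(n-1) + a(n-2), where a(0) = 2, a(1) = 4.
Computing the sequence terms:
2, 4, 6, 10, 16, 26, 42, 68, 110, 178, 288

288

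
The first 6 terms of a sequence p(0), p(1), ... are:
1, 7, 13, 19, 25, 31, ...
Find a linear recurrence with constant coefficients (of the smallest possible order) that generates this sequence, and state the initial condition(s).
Look for the lowest-order linear relation among consecutive terms.
Observation: consecutive differences are constant (= 6).
Check at n=2: 1·7 + 6 = 13. ✓

p(n) = p(n-1) + 6, p(0) = 1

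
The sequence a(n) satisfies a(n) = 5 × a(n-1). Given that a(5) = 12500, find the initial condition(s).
In general a(n) = 5ⁿ · a(0). At n = 5: a(0) = a(5) / 5^5 = 12500 / 3125 = 4.

a(0) = 4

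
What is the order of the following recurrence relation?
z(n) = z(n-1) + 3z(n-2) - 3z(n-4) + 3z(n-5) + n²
The order is the largest lag k for which z(n-k) appears. Here the deepest term is z(n-5) (the n² term is non-homogeneous and does not affect the order), so the order is 5.

Order 5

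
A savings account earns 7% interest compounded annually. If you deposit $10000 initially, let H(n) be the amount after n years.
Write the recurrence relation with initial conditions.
Each year the balance grows by 7%, i.e. is multiplied by 1 + 7/100 = 1.07, so H(n) = 1.07 × H(n-1). The initial deposit gives H(0) = 10000.
Unrolling gives the closed form H(n) = 10000 × (1.07)ⁿ.

H(n) = 1.07 × H(n-1), H(0) = 10000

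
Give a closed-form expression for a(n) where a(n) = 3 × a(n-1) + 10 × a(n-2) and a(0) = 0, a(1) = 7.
Recurrence: a(n) = 3 × a(n-1) + 10 × a(n-2), initial: a(0) = 0, a(1) = 7.
Characteristic equation: r² - 3r - 10 = 0, which factors as (r - 5)(r + 2) = 0, so r = 5, -2. General solution a(n) = A·5ⁿ + B·(-2)ⁿ. From a(0) = 0: A + B = 0. From a(1) = 7: 5A - 2B = 7. Solving gives A = 1, B = -1.

a(n) = 5ⁿ - (-2)ⁿ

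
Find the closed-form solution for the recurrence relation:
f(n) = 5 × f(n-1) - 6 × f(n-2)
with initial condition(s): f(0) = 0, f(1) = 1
Recurrence: f(n) = 5 × f(n-1) - 6 × f(n-2), initial: f(0) = 0, f(1) = 1.
Characteristic equation: r² - 5r + 6 = 0, which factors as (r - 3)(r - 2) = 0, so r = 3, 2. General solution f(n) = A·3ⁿ + B·2ⁿ. From f(0) = 0: A + B = 0. From f(1) = 1: 3A + 2B = 1. Solving gives A = 1, B = -1.

f(n) = 3ⁿ - 2ⁿ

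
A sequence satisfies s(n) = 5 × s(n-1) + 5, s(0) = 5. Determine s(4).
Computing step by step:
s(0) = 5
s(1) = 5 × 5 + 5 = 30
s(2) = 5 × 30 + 5 = 155
s(3) = 5 × 155 + 5 = 780
s(4) = 5 × 780 + 5 = 3905

3905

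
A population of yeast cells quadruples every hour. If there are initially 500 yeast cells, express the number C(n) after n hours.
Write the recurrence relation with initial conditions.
Each hour multiplies the count by 4, so the count after n hours depends only on the count after n-1 hours: C(n) = 4 × C(n-1). The starting count gives C(0) = 500.
Unrolling n times gives the closed form C(n) = 500 × 4ⁿ.

C(n) = 4 × C(n-1), C(0) = 500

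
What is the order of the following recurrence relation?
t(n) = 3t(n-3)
The order is the largest lag k for which t(n-k) appears. Here the deepest term is t(n-3), so the order is 3.

Order 3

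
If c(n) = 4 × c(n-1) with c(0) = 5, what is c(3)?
Computing step by step:
c(0) = 5
c(1) = 4 × 5 = 20
c(2) = 4 × 20 = 80
c(3) = 4 × 80 = 320

320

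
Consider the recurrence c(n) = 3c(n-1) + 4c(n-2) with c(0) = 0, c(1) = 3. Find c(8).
Computing the sequence terms:
0, 3, 9, 39, 153, 615, 2457, 9831, 39321

39321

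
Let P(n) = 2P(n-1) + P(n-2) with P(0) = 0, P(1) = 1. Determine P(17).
Computing the sequence terms:
0, 1, 2, 5, 12, 29, 70, 169, 408, 985, 2378, 5741, 13860, 33461, 80782, 195025, 470832, 1136689

1136689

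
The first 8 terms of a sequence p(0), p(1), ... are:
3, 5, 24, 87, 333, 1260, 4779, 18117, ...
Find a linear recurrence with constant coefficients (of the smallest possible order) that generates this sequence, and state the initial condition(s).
Look for the lowest-order linear relation among consecutive terms.
Observation: p(n) - 3·p(n-1) - (3)·p(n-2) = 0 holds for the shown terms, and no order-1 relation p(n) = α·p(n-1) + β fits.
Check at n=3: 3·24 + (3)·5 = 87. ✓

p(n) = 3p(n-1) + 3p(n-2), p(0) = 3, p(1) = 5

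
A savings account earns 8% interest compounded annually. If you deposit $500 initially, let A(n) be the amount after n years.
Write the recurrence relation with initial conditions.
Each year the balance grows by 8%, i.e. is multiplied by 1 + 8/100 = 1.08, so A(n) = 1.08 × A(n-1). The initial deposit gives A(0) = 500.
Unrolling gives the closed form A(n) = 500 × (1.08)ⁿ.

A(n) = 1.08 × A(n-1), A(0) = 500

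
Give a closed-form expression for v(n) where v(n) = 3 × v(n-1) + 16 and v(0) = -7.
Recurrence: v(n) = 3 × v(n-1) + 16, initial: v(0) = -7.
Try v(n) = A·3ⁿ + C. Substituting: A·3ⁿ + C = 3(A·3ⁿ⁻¹ + C) + 16 = A·3ⁿ + 3C + 16, so C = 3C + 16, giving C = -8. Then v(0) = A - 8 = -7 gives A = 1.

v(n) = 3ⁿ - 8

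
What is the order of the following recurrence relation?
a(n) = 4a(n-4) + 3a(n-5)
The order is the largest lag k for which a(n-k) appears. Here the deepest term is a(n-5), so the order is 5.

Order 5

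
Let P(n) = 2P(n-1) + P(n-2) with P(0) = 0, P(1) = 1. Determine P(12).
Computing the sequence terms:
0, 1, 2, 5, 12, 29, 70, 169, 408, 985, 2378, 5741, 13860

13860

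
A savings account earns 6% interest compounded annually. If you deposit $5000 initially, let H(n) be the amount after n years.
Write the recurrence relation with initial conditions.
Each year the balance grows by 6%, i.e. is multiplied by 1 + 6/100 = 1.06, so H(n) = 1.06 × H(n-1). The initial deposit gives H(0) = 5000.
Unrolling gives the closed form H(n) = 5000 × (1.06)ⁿ.

H(n) = 1.06 × H(n-1), H(0) = 5000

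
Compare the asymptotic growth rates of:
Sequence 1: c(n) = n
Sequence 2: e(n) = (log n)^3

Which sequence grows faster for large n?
Comparing growth rates:
Growth-rate hierarchy: log n ≺ any polynomial ≺ any exponential cⁿ (c>1) ≺ n! ≺ nⁿ.
polynomial degree 1 dominates polylogarithmic (log n)^3 asymptotically.

c(n) grows faster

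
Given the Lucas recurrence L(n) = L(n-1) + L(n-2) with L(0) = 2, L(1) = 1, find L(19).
Computing the sequence terms:
2, 1, 3, 4, 7, 11, 18, 29, 47, 76, 123, 199, 322, 521, 843, 1364, 2207, 3571, 5778, 9349

9349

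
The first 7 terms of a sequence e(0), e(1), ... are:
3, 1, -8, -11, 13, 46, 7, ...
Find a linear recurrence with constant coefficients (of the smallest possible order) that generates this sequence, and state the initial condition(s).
Look for the lowest-order linear relation among consecutive terms.
Observation: e(n) - 1·e(n-1) - (-3)·e(n-2) = 0 holds for the shown terms, and no order-1 relation e(n) = α·e(n-1) + β fits.
Check at n=3: 1·-8 + (-3)·1 = -11. ✓

e(n) = e(n-1) - 3e(n-2), e(0) = 3, e(1) = 1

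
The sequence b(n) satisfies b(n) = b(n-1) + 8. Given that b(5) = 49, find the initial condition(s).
b(5) = b(0) + 5·8, so b(0) = 49 - 40 = 9.

b(0) = 9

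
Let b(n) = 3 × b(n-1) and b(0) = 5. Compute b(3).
Computing step by step:
b(0) = 5
b(1) = 3 × 5 = 15
b(2) = 3 × 15 = 45
b(3) = 3 × 45 = 135

135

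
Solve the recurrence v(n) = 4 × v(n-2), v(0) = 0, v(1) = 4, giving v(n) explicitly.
Recurrence: v(n) = 4 × v(n-2), initial: v(0) = 0, v(1) = 4.
Characteristic equation: r² - 4 = 0, which factors as (r - 2)(r + 2) = 0, so r = 2, -2. General solution v(n) = A·2ⁿ + B·(-2)ⁿ. From v(0) = 0: A + B = 0. From v(1) = 4: 2A - 2B = 4. Solving gives A = 1, B = -1.

v(n) = 2ⁿ - (-2)ⁿ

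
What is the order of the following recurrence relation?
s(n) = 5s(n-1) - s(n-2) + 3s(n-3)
The order is the largest lag k for which s(n-k) appears. Here the deepest term is s(n-3), so the order is 3.

Order 3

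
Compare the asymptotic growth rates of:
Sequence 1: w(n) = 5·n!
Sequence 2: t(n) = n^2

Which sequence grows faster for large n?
Comparing growth rates:
Growth-rate hierarchy: log n ≺ any polynomial ≺ any exponential cⁿ (c>1) ≺ n! ≺ nⁿ.
factorial dominates polynomial degree 2 asymptotically.

w(n) grows faster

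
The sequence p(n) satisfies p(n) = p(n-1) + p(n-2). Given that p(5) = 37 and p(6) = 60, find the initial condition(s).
Work backwards using p(k) = p(k+2) - p(k+1):
p(4) = p(6) - p(5) = 60 - 37 = 23
p(3) = p(5) - p(4) = 37 - 23 = 14
p(2) = p(4) - p(3) = 23 - 14 = 9
p(1) = p(3) - p(2) = 14 - 9 = 5
p(0) = p(2) - p(1) = 9 - 5 = 4

p(0) = 4, p(1) = 5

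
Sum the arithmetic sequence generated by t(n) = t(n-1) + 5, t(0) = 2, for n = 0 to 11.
Computing the sequence terms: 2, 7, 12, 17, 22, 27, 32, 37, 42, 47, 52, 57
Adding these values together:

354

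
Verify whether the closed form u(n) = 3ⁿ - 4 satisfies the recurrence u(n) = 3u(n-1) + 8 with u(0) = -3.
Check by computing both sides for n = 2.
From the recurrence with u(0) = -3:
  u(0) = -3, u(1) = -1, u(2) = 5
  so the recurrence gives u(2) = 5.
From the proposed closed form u(n) = 3ⁿ - 4:
  u(2) = 5.
Both sides give 5 at n = 2, and the initial condition(s) match, so the closed form is consistent.

Yes, the closed form is correct.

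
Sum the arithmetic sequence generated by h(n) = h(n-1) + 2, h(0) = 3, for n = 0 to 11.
Computing the sequence terms: 3, 5, 7, 9, 11, 13, 15, 17, 19, 21, 23, 25
Adding these values together:

168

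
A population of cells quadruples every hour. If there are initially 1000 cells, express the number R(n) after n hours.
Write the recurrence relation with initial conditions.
Each hour multiplies the count by 4, so the count after n hours depends only on the count after n-1 hours: R(n) = 4 × R(n-1). The starting count gives R(0) = 1000.
Unrolling n times gives the closed form R(n) = 1000 × 4ⁿ.

R(n) = 4 × R(n-1), R(0) = 1000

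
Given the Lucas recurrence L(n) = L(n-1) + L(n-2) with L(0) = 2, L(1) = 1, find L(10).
Computing the sequence terms:
2, 1, 3, 4, 7, 11, 18, 29, 47, 76, 123

123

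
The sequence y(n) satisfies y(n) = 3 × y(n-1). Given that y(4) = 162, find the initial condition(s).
In general y(n) = 3ⁿ · y(0). At n = 4: y(0) = y(4) / 3^4 = 162 / 81 = 2.

y(0) = 2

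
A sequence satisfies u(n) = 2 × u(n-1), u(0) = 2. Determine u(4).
Computing step by step:
u(0) = 2
u(1) = 2 × 2 = 4
u(2) = 2 × 4 = 8
u(3) = 2 × 8 = 16
u(4) = 2 × 16 = 32

32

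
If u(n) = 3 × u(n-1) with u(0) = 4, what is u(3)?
Computing step by step:
u(0) = 4
u(1) = 3 × 4 = 12
u(2) = 3 × 12 = 36
u(3) = 3 × 36 = 108

108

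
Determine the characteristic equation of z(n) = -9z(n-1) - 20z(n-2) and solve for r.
Substitute z(n) = rⁿ and divide through by rⁿ⁻²: r² + 9r + 20 = 0
Factor: (r + 5)(r + 4) = 0, so r = -5, -4.
General solution: z(n) = A·(-5)ⁿ + B·(-4)ⁿ

Characteristic: r² + 9r + 20 = 0, Roots: r = -5, -4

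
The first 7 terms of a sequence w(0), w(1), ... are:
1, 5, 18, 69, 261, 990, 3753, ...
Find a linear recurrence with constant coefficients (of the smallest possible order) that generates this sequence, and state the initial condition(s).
Look for the lowest-order linear relation among consecutive terms.
Observation: w(n) - 3·w(n-1) - (3)·w(n-2) = 0 holds for the shown terms, and no order-1 relation w(n) = α·w(n-1) + β fits.
Check at n=3: 3·18 + (3)·5 = 69. ✓

w(n) = 3w(n-1) + 3w(n-2), w(0) = 1, w(1) = 5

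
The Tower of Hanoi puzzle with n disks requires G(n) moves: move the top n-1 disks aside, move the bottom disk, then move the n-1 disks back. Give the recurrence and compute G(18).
Moving n disks = move the top n-1 disks aside (G(n-1) moves) + move the largest disk (1 move) + move the n-1 disks back on top (G(n-1) moves), so G(n) = 2G(n-1) + 1, with G(1) = 1 (a single disk takes one move).
First terms: 1, 3, 7, 15, 31, 63, … — each is one less than a power of 2. Indeed G(n) + 1 = 2(G(n-1) + 1) with G(1) + 1 = 2, so G(n) + 1 = 2ⁿ and G(n) = 2ⁿ - 1.
Hence G(18) = 2^18 - 1 = 262144 - 1 = 262143.

G(n) = 2G(n-1) + 1, G(1) = 1; G(18) = 262143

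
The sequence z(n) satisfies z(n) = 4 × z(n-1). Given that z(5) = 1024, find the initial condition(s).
In general z(n) = 4ⁿ · z(0). At n = 5: z(0) = z(5) / 4^5 = 1024 / 1024 = 1.

z(0) = 1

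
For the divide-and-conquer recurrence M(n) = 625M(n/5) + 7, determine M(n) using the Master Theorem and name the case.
Master Theorem template: M(n) = a·M(n/b) + f(n).
Here: a=625, b=5, f(n)=7
Compute log_b(a) = log_5(625) = 4.
f(n) = 7 = O(n^(4-ε)) with ε = 4. Case 1: M(n) = Θ(n^log_b(a)) = Θ(n^4).

Case 1: M(n) = Θ(n^4)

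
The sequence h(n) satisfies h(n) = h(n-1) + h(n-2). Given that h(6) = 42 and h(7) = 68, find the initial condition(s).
Work backwards using h(k) = h(k+2) - h(k+1):
h(5) = h(7) - h(6) = 68 - 42 = 26
h(4) = h(6) - h(5) = 42 - 26 = 16
h(3) = h(5) - h(4) = 26 - 16 = 10
h(2) = h(4) - h(3) = 16 - 10 = 6
h(1) = h(3) - h(2) = 10 - 6 = 4
h(0) = h(2) - h(1) = 6 - 4 = 2

h(0) = 2, h(1) = 4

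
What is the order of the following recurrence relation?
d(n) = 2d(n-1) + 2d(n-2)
The order is the largest lag k for which d(n-k) appears. Here the deepest term is d(n-2), so the order is 2.

Order 2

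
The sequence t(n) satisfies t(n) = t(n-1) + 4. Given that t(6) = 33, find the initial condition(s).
t(6) = t(0) + 6·4, so t(0) = 33 - 24 = 9.

t(0) = 9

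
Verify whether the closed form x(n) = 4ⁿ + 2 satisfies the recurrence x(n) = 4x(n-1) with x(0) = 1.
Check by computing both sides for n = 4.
From the recurrence with x(0) = 1:
  x(0) = 1, x(1) = 4, x(2) = 16, x(3) = 64, x(4) = 256
  so the recurrence gives x(4) = 256.
From the proposed closed form x(n) = 4ⁿ + 2:
  x(4) = 258.
The recurrence gives 256 but the closed form gives 258, so the closed form does not satisfy the recurrence.

No, the closed form is incorrect.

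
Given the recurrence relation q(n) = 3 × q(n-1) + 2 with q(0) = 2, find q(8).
Computing step by step:
q(0) = 2
q(1) = 3 × 2 + 2 = 8
q(2) = 3 × 8 + 2 = 26
q(3) = 3 × 26 + 2 = 80
q(4) = 3 × 80 + 2 = 242
q(5) = 3 × 242 + 2 = 728
q(6) = 3 × 728 + 2 = 2186
q(7) = 3 × 2186 + 2 = 6560
q(8) = 3 × 6560 + 2 = 19682

19682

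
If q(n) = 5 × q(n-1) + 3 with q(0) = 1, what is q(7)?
Computing step by step:
q(0) = 1
q(1) = 5 × 1 + 3 = 8
q(2) = 5 × 8 + 3 = 43
q(3) = 5 × 43 + 3 = 218
q(4) = 5 × 218 + 3 = 1093
q(5) = 5 × 1093 + 3 = 5468
q(6) = 5 × 5468 + 3 = 27343
q(7) = 5 × 27343 + 3 = 136718

136718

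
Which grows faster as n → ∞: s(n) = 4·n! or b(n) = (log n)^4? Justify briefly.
Comparing growth rates:
Growth-rate hierarchy: log n ≺ any polynomial ≺ any exponential cⁿ (c>1) ≺ n! ≺ nⁿ.
factorial dominates polylogarithmic (log n)^4 asymptotically.

s(n) grows faster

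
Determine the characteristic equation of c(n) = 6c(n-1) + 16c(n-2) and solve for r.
Substitute c(n) = rⁿ and divide through by rⁿ⁻²: r² - 6r - 16 = 0
Factor: (r - 8)(r + 2) = 0, so r = 8, -2.
General solution: c(n) = A·8ⁿ + B·(-2)ⁿ

Characteristic: r² - 6r - 16 = 0, Roots: r = 8, -2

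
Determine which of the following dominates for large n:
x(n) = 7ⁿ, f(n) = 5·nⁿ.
Comparing growth rates:
Growth-rate hierarchy: log n ≺ any polynomial ≺ any exponential cⁿ (c>1) ≺ n! ≺ nⁿ.
super-exponential nⁿ dominates exponential base 7 asymptotically.

f(n) grows faster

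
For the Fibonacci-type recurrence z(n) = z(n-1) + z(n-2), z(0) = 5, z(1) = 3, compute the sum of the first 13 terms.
Computing the sequence terms: 5, 3, 8, 11, 19, 30, 49, 79, 128, 207, 335, 542, 877
Adding these values together:

2293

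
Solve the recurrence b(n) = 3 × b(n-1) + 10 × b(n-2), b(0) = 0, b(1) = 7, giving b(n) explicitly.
Recurrence: b(n) = 3 × b(n-1) + 10 × b(n-2), initial: b(0) = 0, b(1) = 7.
Characteristic equation: r² - 3r - 10 = 0, which factors as (r - 5)(r + 2) = 0, so r = 5, -2. General solution b(n) = A·5ⁿ + B·(-2)ⁿ. From b(0) = 0: A + B = 0. From b(1) = 7: 5A - 2B = 7. Solving gives A = 1, B = -1.

b(n) = 5ⁿ - (-2)ⁿ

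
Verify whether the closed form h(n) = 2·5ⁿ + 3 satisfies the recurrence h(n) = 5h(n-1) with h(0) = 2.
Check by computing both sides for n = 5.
From the recurrence with h(0) = 2:
  h(0) = 2, h(1) = 10, h(2) = 50, h(3) = 250, h(4) = 1250, h(5) = 6250
  so the recurrence gives h(5) = 6250.
From the proposed closed form h(n) = 2·5ⁿ + 3:
  h(5) = 6253.
The recurrence gives 6250 but the closed form gives 6253, so the closed form does not satisfy the recurrence.

No, the closed form is incorrect.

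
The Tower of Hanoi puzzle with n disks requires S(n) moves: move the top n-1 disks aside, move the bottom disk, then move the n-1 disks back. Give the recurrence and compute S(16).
Moving n disks = move the top n-1 disks aside (S(n-1) moves) + move the largest disk (1 move) + move the n-1 disks back on top (S(n-1) moves), so S(n) = 2S(n-1) + 1, with S(1) = 1 (a single disk takes one move).
First terms: 1, 3, 7, 15, 31, 63, … — each is one less than a power of 2. Indeed S(n) + 1 = 2(S(n-1) + 1) with S(1) + 1 = 2, so S(n) + 1 = 2ⁿ and S(n) = 2ⁿ - 1.
Hence S(16) = 2^16 - 1 = 65536 - 1 = 65535.

S(n) = 2S(n-1) + 1, S(1) = 1; S(16) = 65535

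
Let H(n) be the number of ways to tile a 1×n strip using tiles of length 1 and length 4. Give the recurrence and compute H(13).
Condition on the last tile: it has length 1 (leaving a 1×(n-1) strip) or length 4 (leaving a 1×(n-4) strip), so H(n) = H(n-1) + H(n-4) (order-4 linear recurrence).
For 0 ≤ i < 4 only unit tiles fit, so H(i) = 1.
Iterating the recurrence: H(4) = 2, H(5) = 3, H(6) = 4, H(7) = 5, H(8) = 7, H(9) = 10, H(10) = 14, H(11) = 19, H(12) = 26, H(13) = 36.

H(n) = H(n-1) + H(n-4), with H(i) = 1 for 0 ≤ i < 4; H(13) = 36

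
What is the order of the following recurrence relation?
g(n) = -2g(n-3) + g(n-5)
The order is the largest lag k for which g(n-k) appears. Here the deepest term is g(n-5), so the order is 5.

Order 5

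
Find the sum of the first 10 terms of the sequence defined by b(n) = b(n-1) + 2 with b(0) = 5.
Computing the sequence terms: 5, 7, 9, 11, 13, 15, 17, 19, 21, 23
Adding these values together:

140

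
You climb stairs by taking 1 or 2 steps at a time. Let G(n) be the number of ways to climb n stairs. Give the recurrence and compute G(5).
Condition on the size of the last step (1 to 2): before it there were n-1, …, n-2 stairs climbed, and these cases are disjoint, so G(n) = G(n-1) + G(n-2) (Fibonacci-type sequence).
Initial conditions by direct count (compositions of i into parts ≤ 2): G(1) = 1; G(2) = 2.
Iterating the recurrence: G(3) = 3, G(4) = 5, G(5) = 8.

G(n) = G(n-1) + G(n-2), G(1) = 1, G(2) = 2; G(5) = 8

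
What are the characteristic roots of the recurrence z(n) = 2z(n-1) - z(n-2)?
Substitute z(n) = rⁿ and divide through by rⁿ⁻²: r² - 2r + 1 = 0
Factor: (r - 1)² = 0, so r = 1 (double root).
General solution: z(n) = (A + Bn)·1ⁿ

Characteristic: r² - 2r + 1 = 0, Roots: r = 1 (double root)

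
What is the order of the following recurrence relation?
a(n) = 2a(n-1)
The order is the largest lag k for which a(n-k) appears. Here the deepest term is a(n-1), so the order is 1.

Order 1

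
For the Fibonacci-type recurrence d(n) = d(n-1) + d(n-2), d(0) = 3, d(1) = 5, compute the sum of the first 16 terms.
Computing the sequence terms: 3, 5, 8, 13, 21, 34, 55, 89, 144, 233, 377, 610, 987, 1597, 2584, 4181
Adding these values together:

10941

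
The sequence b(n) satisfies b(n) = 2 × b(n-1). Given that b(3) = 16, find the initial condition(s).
In general b(n) = 2ⁿ · b(0). At n = 3: b(0) = b(3) / 2^3 = 16 / 8 = 2.

b(0) = 2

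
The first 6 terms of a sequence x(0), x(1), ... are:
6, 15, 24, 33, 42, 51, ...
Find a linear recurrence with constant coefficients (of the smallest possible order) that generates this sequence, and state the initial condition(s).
Look for the lowest-order linear relation among consecutive terms.
Observation: consecutive differences are constant (= 9).
Check at n=2: 1·15 + 9 = 24. ✓

x(n) = x(n-1) + 9, x(0) = 6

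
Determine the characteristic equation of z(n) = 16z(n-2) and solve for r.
Substitute z(n) = rⁿ and divide through by rⁿ⁻²: r² - 16 = 0
Factor: (r - 4)(r + 4) = 0, so r = 4, -4.
General solution: z(n) = A·4ⁿ + B·(-4)ⁿ

Characteristic: r² - 16 = 0, Roots: r = 4, -4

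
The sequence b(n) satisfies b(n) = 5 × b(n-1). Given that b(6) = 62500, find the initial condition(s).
In general b(n) = 5ⁿ · b(0). At n = 6: b(0) = b(6) / 5^6 = 62500 / 15625 = 4.

b(0) = 4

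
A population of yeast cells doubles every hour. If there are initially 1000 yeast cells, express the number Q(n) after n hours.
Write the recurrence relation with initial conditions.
Each hour multiplies the count by 2, so the count after n hours depends only on the count after n-1 hours: Q(n) = 2 × Q(n-1). The starting count gives Q(0) = 1000.
Unrolling n times gives the closed form Q(n) = 1000 × 2ⁿ.

Q(n) = 2 × Q(n-1), Q(0) = 1000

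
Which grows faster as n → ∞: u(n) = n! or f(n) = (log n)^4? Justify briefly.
Comparing growth rates:
Growth-rate hierarchy: log n ≺ any polynomial ≺ any exponential cⁿ (c>1) ≺ n! ≺ nⁿ.
factorial dominates polylogarithmic (log n)^4 asymptotically.

u(n) grows faster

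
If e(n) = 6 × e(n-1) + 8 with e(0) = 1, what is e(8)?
Computing step by step:
e(0) = 1
e(1) = 6 × 1 + 8 = 14
e(2) = 6 × 14 + 8 = 92
e(3) = 6 × 92 + 8 = 560
e(4) = 6 × 560 + 8 = 3368
e(5) = 6 × 3368 + 8 = 20216
e(6) = 6 × 20216 + 8 = 121304
e(7) = 6 × 121304 + 8 = 727832
e(8) = 6 × 727832 + 8 = 4367000

4367000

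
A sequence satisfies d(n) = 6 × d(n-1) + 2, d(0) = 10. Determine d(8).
Computing step by step:
d(0) = 10
d(1) = 6 × 10 + 2 = 62
d(2) = 6 × 62 + 2 = 374
d(3) = 6 × 374 + 2 = 2246
d(4) = 6 × 2246 + 2 = 13478
d(5) = 6 × 13478 + 2 = 80870
d(6) = 6 × 80870 + 2 = 485222
d(7) = 6 × 485222 + 2 = 2911334
d(8) = 6 × 2911334 + 2 = 17468006

17468006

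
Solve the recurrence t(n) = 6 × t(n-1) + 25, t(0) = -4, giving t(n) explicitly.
Recurrence: t(n) = 6 × t(n-1) + 25, initial: t(0) = -4.
Try t(n) = A·6ⁿ + C. Substituting: A·6ⁿ + C = 6(A·6ⁿ⁻¹ + C) + 25 = A·6ⁿ + 6C + 25, so C = 6C + 25, giving C = -5. Then t(0) = A - 5 = -4 gives A = 1.

t(n) = 6ⁿ - 5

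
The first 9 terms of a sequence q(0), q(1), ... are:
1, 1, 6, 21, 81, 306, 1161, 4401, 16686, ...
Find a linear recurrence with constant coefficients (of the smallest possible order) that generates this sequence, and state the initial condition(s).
Look for the lowest-order linear relation among consecutive terms.
Observation: q(n) - 3·q(n-1) - (3)·q(n-2) = 0 holds for the shown terms, and no order-1 relation q(n) = α·q(n-1) + β fits.
Check at n=3: 3·6 + (3)·1 = 21. ✓

q(n) = 3q(n-1) + 3q(n-2), q(0) = 1, q(1) = 1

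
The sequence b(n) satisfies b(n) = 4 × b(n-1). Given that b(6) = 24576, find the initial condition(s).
In general b(n) = 4ⁿ · b(0). At n = 6: b(0) = b(6) / 4^6 = 24576 / 4096 = 6.

b(0) = 6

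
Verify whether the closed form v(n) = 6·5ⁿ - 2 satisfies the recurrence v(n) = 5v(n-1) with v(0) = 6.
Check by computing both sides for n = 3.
From the recurrence with v(0) = 6:
  v(0) = 6, v(1) = 30, v(2) = 150, v(3) = 750
  so the recurrence gives v(3) = 750.
From the proposed closed form v(n) = 6·5ⁿ - 2:
  v(3) = 748.
The recurrence gives 750 but the closed form gives 748, so the closed form does not satisfy the recurrence.

No, the closed form is incorrect.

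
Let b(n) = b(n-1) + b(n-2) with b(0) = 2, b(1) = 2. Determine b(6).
Computing the sequence terms:
2, 2, 4, 6, 10, 16, 26

26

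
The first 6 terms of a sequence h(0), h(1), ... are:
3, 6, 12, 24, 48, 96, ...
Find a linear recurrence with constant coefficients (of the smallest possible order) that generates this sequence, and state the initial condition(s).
Look for the lowest-order linear relation among consecutive terms.
Observation: each term is 2× the previous.
Check at n=2: 2·6 = 12. ✓

h(n) = 2 × h(n-1), h(0) = 3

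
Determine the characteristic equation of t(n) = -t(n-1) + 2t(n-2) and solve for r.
Substitute t(n) = rⁿ and divide through by rⁿ⁻²: r² + r - 2 = 0
Factor: (r + 2)(r - 1) = 0, so r = -2, 1.
General solution: t(n) = A·(-2)ⁿ + B·1ⁿ

Characteristic: r² + r - 2 = 0, Roots: r = -2, 1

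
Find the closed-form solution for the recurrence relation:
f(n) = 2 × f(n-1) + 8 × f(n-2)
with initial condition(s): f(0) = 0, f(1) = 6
Recurrence: f(n) = 2 × f(n-1) + 8 × f(n-2), initial: f(0) = 0, f(1) = 6.
Characteristic equation: r² - 2r - 8 = 0, which factors as (r - 4)(r + 2) = 0, so r = 4, -2. General solution f(n) = A·4ⁿ + B·(-2)ⁿ. From f(0) = 0: A + B = 0. From f(1) = 6: 4A - 2B = 6. Solving gives A = 1, B = -1.

f(n) = 4ⁿ - (-2)ⁿ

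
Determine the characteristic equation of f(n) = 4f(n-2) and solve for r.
Substitute f(n) = rⁿ and divide through by rⁿ⁻²: r² - 4 = 0
Factor: (r - 2)(r + 2) = 0, so r = 2, -2.
General solution: f(n) = A·2ⁿ + B·(-2)ⁿ

Characteristic: r² - 4 = 0, Roots: r = 2, -2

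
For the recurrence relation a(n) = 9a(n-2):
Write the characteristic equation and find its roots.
Substitute a(n) = rⁿ and divide through by rⁿ⁻²: r² - 9 = 0
Factor: (r - 3)(r + 3) = 0, so r = 3, -3.
General solution: a(n) = A·3ⁿ + B·(-3)ⁿ

Characteristic: r² - 9 = 0, Roots: r = 3, -3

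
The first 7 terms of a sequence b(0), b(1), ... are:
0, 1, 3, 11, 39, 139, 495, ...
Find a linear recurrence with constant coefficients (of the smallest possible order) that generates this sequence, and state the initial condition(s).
Look for the lowest-order linear relation among consecutive terms.
Observation: b(n) - 3·b(n-1) - (2)·b(n-2) = 0 holds for the shown terms, and no order-1 relation b(n) = α·b(n-1) + β fits.
Check at n=3: 3·3 + (2)·1 = 11. ✓

b(n) = 3b(n-1) + 2b(n-2), b(0) = 0, b(1) = 1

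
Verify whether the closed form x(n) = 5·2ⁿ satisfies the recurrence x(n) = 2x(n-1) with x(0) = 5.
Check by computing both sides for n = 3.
From the recurrence with x(0) = 5:
  x(0) = 5, x(1) = 10, x(2) = 20, x(3) = 40
  so the recurrence gives x(3) = 40.
From the proposed closed form x(n) = 5·2ⁿ:
  x(3) = 40.
Both sides give 40 at n = 3, and the initial condition(s) match, so the closed form is consistent.

Yes, the closed form is correct.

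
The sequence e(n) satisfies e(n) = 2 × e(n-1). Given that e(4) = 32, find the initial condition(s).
In general e(n) = 2ⁿ · e(0). At n = 4: e(0) = e(4) / 2^4 = 32 / 16 = 2.

e(0) = 2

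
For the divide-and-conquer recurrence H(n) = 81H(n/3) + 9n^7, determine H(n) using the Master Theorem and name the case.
Master Theorem template: H(n) = a·H(n/b) + f(n).
Here: a=81, b=3, f(n)=9n^7
Compute log_b(a) = log_3(81) = 4.
f(n) = 9n^7 = Ω(n^(4+ε)) with ε = 3, and the regularity condition holds (a·f(n/b) = (a/b^7)·f(n) with a/b^7 = 3^-3 < 1). Case 3: H(n) = Θ(f(n)) = Θ(n^7).

Case 3: H(n) = Θ(n^7)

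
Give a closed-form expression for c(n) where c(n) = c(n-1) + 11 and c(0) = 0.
Recurrence: c(n) = c(n-1) + 11, initial: c(0) = 0.
Each step adds 11, so c(n) = c(0) + 11n = 11n.

c(n) = 11n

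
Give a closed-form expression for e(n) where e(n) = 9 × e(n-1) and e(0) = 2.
Recurrence: e(n) = 9 × e(n-1), initial: e(0) = 2.
Each term is 9 times the previous, so this is geometric with ratio 9. After n steps: e(n) = e(0)·9ⁿ = 2·9ⁿ.

e(n) = 2·9ⁿ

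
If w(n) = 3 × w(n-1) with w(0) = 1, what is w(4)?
Computing step by step:
w(0) = 1
w(1) = 3 × 1 = 3
w(2) = 3 × 3 = 9
w(3) = 3 × 9 = 27
w(4) = 3 × 27 = 81

81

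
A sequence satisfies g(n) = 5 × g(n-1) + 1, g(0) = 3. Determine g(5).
Computing step by step:
g(0) = 3
g(1) = 5 × 3 + 1 = 16
g(2) = 5 × 16 + 1 = 81
g(3) = 5 × 81 + 1 = 406
g(4) = 5 × 406 + 1 = 2031
g(5) = 5 × 2031 + 1 = 10156

10156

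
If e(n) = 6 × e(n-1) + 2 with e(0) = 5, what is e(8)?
Computing step by step:
e(0) = 5
e(1) = 6 × 5 + 2 = 32
e(2) = 6 × 32 + 2 = 194
e(3) = 6 × 194 + 2 = 1166
e(4) = 6 × 1166 + 2 = 6998
e(5) = 6 × 6998 + 2 = 41990
e(6) = 6 × 41990 + 2 = 251942
e(7) = 6 × 251942 + 2 = 1511654
e(8) = 6 × 1511654 + 2 = 9069926

9069926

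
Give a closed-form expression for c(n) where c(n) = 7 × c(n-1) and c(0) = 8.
Recurrence: c(n) = 7 × c(n-1), initial: c(0) = 8.
Each term is 7 times the previous, so this is geometric with ratio 7. After n steps: c(n) = c(0)·7ⁿ = 8·7ⁿ.

c(n) = 8·7ⁿ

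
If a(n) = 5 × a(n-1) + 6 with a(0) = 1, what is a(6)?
Computing step by step:
a(0) = 1
a(1) = 5 × 1 + 6 = 11
a(2) = 5 × 11 + 6 = 61
a(3) = 5 × 61 + 6 = 311
a(4) = 5 × 311 + 6 = 1561
a(5) = 5 × 1561 + 6 = 7811
a(6) = 5 × 7811 + 6 = 39061

39061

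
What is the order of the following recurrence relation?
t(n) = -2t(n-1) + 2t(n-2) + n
The order is the largest lag k for which t(n-k) appears. Here the deepest term is t(n-2) (the n term is non-homogeneous and does not affect the order), so the order is 2.

Order 2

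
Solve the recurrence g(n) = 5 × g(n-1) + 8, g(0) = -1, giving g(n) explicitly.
Recurrence: g(n) = 5 × g(n-1) + 8, initial: g(0) = -1.
Try g(n) = A·5ⁿ + C. Substituting: A·5ⁿ + C = 5(A·5ⁿ⁻¹ + C) + 8 = A·5ⁿ + 5C + 8, so C = 5C + 8, giving C = -2. Then g(0) = A - 2 = -1 gives A = 1.

g(n) = 5ⁿ - 2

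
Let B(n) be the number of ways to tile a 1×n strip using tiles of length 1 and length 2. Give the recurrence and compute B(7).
Condition on the last tile: it has length 1 (leaving a 1×(n-1) strip) or length 2 (leaving a 1×(n-2) strip), so B(n) = B(n-1) + B(n-2) (order-2 linear recurrence).
For 0 ≤ i < 2 only unit tiles fit, so B(i) = 1.
Iterating the recurrence: B(2) = 2, B(3) = 3, B(4) = 5, B(5) = 8, B(6) = 13, B(7) = 21.

B(n) = B(n-1) + B(n-2), with B(i) = 1 for 0 ≤ i < 2; B(7) = 21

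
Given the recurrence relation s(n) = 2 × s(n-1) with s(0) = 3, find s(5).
Computing step by step:
s(0) = 3
s(1) = 2 × 3 = 6
s(2) = 2 × 6 = 12
s(3) = 2 × 12 = 24
s(4) = 2 × 24 = 48
s(5) = 2 × 48 = 96

96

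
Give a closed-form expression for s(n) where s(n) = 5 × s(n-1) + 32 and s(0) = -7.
Recurrence: s(n) = 5 × s(n-1) + 32, initial: s(0) = -7.
Try s(n) = A·5ⁿ + C. Substituting: A·5ⁿ + C = 5(A·5ⁿ⁻¹ + C) + 32 = A·5ⁿ + 5C + 32, so C = 5C + 32, giving C = -8. Then s(0) = A - 8 = -7 gives A = 1.

s(n) = 5ⁿ - 8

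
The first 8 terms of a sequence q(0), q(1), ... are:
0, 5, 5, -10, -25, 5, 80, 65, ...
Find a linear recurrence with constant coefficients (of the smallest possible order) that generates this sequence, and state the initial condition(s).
Look for the lowest-order linear relation among consecutive terms.
Observation: q(n) - 1·q(n-1) - (-3)·q(n-2) = 0 holds for the shown terms, and no order-1 relation q(n) = α·q(n-1) + β fits.
Check at n=3: 1·5 + (-3)·5 = -10. ✓

q(n) = q(n-1) - 3q(n-2), q(0) = 0, q(1) = 5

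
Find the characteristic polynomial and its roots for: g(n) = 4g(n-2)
Substitute g(n) = rⁿ and divide through by rⁿ⁻²: r² - 4 = 0
Factor: (r + 2)(r - 2) = 0, so r = -2, 2.
General solution: g(n) = A·(-2)ⁿ + B·2ⁿ

Characteristic: r² - 4 = 0, Roots: r = -2, 2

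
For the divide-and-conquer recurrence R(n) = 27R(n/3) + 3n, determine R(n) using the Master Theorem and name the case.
Master Theorem template: R(n) = a·R(n/b) + f(n).
Here: a=27, b=3, f(n)=3n
Compute log_b(a) = log_3(27) = 3.
f(n) = 3n = O(n^(3-ε)) with ε = 2. Case 1: R(n) = Θ(n^log_b(a)) = Θ(n^3).

Case 1: R(n) = Θ(n^3)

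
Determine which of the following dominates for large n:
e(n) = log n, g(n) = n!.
Comparing growth rates:
Growth-rate hierarchy: log n ≺ any polynomial ≺ any exponential cⁿ (c>1) ≺ n! ≺ nⁿ.
factorial dominates logarithmic asymptotically.

g(n) grows faster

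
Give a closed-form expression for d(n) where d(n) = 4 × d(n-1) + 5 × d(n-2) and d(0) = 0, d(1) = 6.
Recurrence: d(n) = 4 × d(n-1) + 5 × d(n-2), initial: d(0) = 0, d(1) = 6.
Characteristic equation: r² - 4r - 5 = 0, which factors as (r - 5)(r + 1) = 0, so r = 5, -1. General solution d(n) = A·5ⁿ + B·(-1)ⁿ. From d(0) = 0: A + B = 0. From d(1) = 6: 5A - 1B = 6. Solving gives A = 1, B = -1.

d(n) = 5ⁿ - (-1)ⁿ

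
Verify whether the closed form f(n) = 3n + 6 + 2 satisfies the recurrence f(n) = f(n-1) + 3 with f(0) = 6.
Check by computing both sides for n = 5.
From the recurrence with f(0) = 6:
  f(0) = 6, f(1) = 9, f(2) = 12, f(3) = 15, f(4) = 18, f(5) = 21
  so the recurrence gives f(5) = 21.
From the proposed closed form f(n) = 3n + 6 + 2:
  f(5) = 23.
The recurrence gives 21 but the closed form gives 23, so the closed form does not satisfy the recurrence.

No, the closed form is incorrect.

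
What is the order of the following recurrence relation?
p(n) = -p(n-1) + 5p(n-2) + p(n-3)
The order is the largest lag k for which p(n-k) appears. Here the deepest term is p(n-3), so the order is 3.

Order 3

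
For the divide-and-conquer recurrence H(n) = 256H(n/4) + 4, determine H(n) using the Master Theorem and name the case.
Master Theorem template: H(n) = a·H(n/b) + f(n).
Here: a=256, b=4, f(n)=4
Compute log_b(a) = log_4(256) = 4.
f(n) = 4 = O(n^(4-ε)) with ε = 4. Case 1: H(n) = Θ(n^log_b(a)) = Θ(n^4).

Case 1: H(n) = Θ(n^4)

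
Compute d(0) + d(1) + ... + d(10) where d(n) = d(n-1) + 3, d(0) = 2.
Computing the sequence terms: 2, 5, 8, 11, 14, 17, 20, 23, 26, 29, 32
Adding these values together:

187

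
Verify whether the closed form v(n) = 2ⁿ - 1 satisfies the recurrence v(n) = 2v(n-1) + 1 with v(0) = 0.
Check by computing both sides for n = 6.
From the recurrence with v(0) = 0:
  v(0) = 0, v(1) = 1, v(2) = 3, v(3) = 7, v(4) = 15, v(5) = 31, v(6) = 63
  so the recurrence gives v(6) = 63.
From the proposed closed form v(n) = 2ⁿ - 1:
  v(6) = 63.
Both sides give 63 at n = 6, and the initial condition(s) match, so the closed form is consistent.

Yes, the closed form is correct.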